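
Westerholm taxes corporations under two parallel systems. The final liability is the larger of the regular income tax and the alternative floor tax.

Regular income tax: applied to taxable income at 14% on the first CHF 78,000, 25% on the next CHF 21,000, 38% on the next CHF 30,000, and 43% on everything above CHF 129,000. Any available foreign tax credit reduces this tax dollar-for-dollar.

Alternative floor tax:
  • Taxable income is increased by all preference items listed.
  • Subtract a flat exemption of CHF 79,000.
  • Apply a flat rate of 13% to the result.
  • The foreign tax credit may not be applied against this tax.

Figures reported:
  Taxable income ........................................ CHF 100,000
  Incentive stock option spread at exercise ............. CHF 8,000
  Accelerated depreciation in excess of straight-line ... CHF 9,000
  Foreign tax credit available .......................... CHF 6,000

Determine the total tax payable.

Regular income tax:
  CHF 78,000 × 14% = CHF 10,920
  CHF 21,000 × 25% = CHF 5,250
  CHF 1,000 × 38% = CHF 380
  → CHF 16,550
  Less foreign tax credit CHF 6,000 → CHF 10,550

Alternative floor tax:
  Adjusted income: CHF 100,000 + CHF 8,000 + CHF 9,000 = CHF 117,000
  Less exemption CHF 79,000 → base CHF 38,000
  CHF 38,000 × 13% = CHF 4,940

CHF 10,550 > CHF 4,940, so the regular income tax governs.

CHF 10,550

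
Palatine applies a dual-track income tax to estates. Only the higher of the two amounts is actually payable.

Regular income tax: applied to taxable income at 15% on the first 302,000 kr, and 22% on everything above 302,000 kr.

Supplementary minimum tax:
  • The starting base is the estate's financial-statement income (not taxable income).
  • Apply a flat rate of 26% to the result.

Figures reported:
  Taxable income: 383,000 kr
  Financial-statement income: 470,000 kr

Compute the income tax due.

122,200 kr

Supplementary minimum tax:
  Base (financial-statement income): 470,000 kr
  470,000 kr × 26% = 122,200 kr

Regular income tax:
  302,000 kr × 15% = 45,300 kr
  81,000 kr × 22% = 17,820 kr
  → 63,120 kr

122,200 kr > 63,120 kr, so the supplementary minimum tax is the binding amount.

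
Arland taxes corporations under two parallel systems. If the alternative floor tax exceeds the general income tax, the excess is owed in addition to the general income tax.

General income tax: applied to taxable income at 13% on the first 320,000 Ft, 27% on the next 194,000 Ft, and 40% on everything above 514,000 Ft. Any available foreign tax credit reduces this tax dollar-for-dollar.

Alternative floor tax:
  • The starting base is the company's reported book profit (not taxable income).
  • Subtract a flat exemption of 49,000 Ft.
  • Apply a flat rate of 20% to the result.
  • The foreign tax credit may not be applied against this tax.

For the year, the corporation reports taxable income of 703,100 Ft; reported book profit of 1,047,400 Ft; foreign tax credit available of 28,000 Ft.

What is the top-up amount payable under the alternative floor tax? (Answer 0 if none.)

58,060 Ft

Alternative floor tax:
  Base (reported book profit): 1,047,400 Ft
  Less exemption 49,000 Ft → base 998,400 Ft
  998,400 Ft × 20% = 199,680 Ft

General income tax:
  320,000 Ft × 13% = 41,600 Ft
  194,000 Ft × 27% = 52,380 Ft
  189,100 Ft × 40% = 75,640 Ft
  → 169,620 Ft
  Less foreign tax credit 28,000 Ft → 141,620 Ft

Excess of alternative floor tax over general income tax: 199,680 Ft − 141,620 Ft = 58,060 Ft.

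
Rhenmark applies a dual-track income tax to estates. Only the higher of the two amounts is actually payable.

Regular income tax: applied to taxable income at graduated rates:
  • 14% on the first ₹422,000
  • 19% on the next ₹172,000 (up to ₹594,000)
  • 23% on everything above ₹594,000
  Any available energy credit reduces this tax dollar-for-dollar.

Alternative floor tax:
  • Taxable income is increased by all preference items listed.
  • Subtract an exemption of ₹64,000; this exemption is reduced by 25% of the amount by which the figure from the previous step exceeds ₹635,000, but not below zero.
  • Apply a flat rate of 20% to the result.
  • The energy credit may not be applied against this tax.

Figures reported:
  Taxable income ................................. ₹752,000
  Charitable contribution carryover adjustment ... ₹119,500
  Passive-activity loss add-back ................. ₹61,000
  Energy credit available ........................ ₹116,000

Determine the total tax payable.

Alternative floor tax:
  Adjusted income: ₹752,000 + ₹119,500 + ₹61,000 = ₹932,500
  Exemption: 25% × (₹932,500 − ₹635,000) = ₹74,375 ≥ ₹64,000, so the exemption is fully phased out
  Base: ₹932,500 − ₹0 = ₹932,500
  ₹932,500 × 20% = ₹186,500

Regular income tax:
  ₹422,000 × 14% = ₹59,080
  ₹172,000 × 19% = ₹32,680
  ₹158,000 × 23% = ₹36,340
  → ₹128,100
  Less energy credit ₹116,000 → ₹12,100

₹186,500 > ₹12,100, so the alternative floor tax is the binding amount.

₹186,500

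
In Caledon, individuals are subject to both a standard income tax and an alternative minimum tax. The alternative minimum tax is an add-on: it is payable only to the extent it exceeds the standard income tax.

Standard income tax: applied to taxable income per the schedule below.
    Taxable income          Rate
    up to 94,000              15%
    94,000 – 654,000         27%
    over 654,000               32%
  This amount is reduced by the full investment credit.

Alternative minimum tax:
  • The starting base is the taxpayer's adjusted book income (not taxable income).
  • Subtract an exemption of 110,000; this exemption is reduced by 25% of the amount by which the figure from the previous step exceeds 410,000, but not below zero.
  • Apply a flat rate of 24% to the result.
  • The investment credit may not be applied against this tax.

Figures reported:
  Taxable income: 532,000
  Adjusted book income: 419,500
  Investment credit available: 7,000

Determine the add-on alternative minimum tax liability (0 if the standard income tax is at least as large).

0

Standard income tax:
  94,000 × 15% = 14,100
  438,000 × 27% = 118,260
  → 132,360
  Less investment credit 7,000 → 125,360

Alternative minimum tax:
  Base (adjusted book income): 419,500
  Exemption: 110,000 − 25% × (419,500 − 410,000) = 110,000 − 2,375 = 107,625
  Base: 419,500 − 107,625 = 311,875
  311,875 × 24% = 74,850

74,850 ≤ 125,360, so no add-on is due.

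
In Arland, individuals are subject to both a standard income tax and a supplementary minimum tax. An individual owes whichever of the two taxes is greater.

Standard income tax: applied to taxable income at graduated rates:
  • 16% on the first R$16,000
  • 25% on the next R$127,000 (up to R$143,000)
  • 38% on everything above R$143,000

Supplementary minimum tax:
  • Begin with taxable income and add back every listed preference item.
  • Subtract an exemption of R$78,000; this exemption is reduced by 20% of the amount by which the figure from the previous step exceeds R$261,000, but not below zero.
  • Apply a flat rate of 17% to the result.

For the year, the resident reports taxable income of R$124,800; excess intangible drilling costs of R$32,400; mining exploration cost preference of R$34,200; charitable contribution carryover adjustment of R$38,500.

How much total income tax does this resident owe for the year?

R$29,760

Supplementary minimum tax:
  Adjusted income: R$124,800 + R$32,400 + R$34,200 + R$38,500 = R$229,900
  Exemption: R$229,900 ≤ R$261,000, so full R$78,000 applies
  Base: R$229,900 − R$78,000 = R$151,900
  R$151,900 × 17% = R$25,823

Standard income tax:
  R$16,000 × 16% = R$2,560
  R$108,800 × 25% = R$27,200
  → R$29,760

R$29,760 > R$25,823, so the standard income tax governs.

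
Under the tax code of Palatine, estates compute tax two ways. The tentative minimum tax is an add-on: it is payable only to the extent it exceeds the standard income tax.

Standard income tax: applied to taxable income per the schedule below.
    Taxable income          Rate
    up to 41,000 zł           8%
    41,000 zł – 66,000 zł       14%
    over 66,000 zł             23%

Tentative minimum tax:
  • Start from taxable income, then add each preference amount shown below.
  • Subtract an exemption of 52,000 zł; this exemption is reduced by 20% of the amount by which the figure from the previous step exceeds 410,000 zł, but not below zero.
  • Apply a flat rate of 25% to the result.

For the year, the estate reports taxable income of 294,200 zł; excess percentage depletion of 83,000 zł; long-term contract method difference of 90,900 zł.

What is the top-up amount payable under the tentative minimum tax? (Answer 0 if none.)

Tentative minimum tax:
  Adjusted income: 294,200 zł + 83,000 zł + 90,900 zł = 468,100 zł
  Exemption: 52,000 zł − 20% × (468,100 zł − 410,000 zł) = 52,000 zł − 11,620 zł = 40,380 zł
  Base: 468,100 zł − 40,380 zł = 427,720 zł
  427,720 zł × 25% = 106,930 zł

Standard income tax:
  41,000 zł × 8% = 3,280 zł
  25,000 zł × 14% = 3,500 zł
  228,200 zł × 23% = 52,486 zł
  → 59,266 zł

Excess of tentative minimum tax over standard income tax: 106,930 zł − 59,266 zł = 47,664 zł.

47,664 zł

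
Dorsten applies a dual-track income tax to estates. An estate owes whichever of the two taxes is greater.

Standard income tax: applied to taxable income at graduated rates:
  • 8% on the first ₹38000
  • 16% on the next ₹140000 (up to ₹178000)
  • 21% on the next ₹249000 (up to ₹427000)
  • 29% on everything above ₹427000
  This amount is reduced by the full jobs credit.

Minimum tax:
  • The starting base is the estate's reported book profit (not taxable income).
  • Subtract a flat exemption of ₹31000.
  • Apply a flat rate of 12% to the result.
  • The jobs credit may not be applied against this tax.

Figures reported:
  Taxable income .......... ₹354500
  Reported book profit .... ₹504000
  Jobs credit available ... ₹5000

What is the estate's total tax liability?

₹57505

Standard income tax:
  ₹38000 × 8% = ₹3040
  ₹140000 × 16% = ₹22400
  ₹176500 × 21% = ₹37065
  → ₹62505
  Less jobs credit ₹5000 → ₹57505

Minimum tax:
  Base (reported book profit): ₹504000
  Less exemption ₹31000 → base ₹473000
  ₹473000 × 12% = ₹56760

₹57505 > ₹56760, so the standard income tax governs.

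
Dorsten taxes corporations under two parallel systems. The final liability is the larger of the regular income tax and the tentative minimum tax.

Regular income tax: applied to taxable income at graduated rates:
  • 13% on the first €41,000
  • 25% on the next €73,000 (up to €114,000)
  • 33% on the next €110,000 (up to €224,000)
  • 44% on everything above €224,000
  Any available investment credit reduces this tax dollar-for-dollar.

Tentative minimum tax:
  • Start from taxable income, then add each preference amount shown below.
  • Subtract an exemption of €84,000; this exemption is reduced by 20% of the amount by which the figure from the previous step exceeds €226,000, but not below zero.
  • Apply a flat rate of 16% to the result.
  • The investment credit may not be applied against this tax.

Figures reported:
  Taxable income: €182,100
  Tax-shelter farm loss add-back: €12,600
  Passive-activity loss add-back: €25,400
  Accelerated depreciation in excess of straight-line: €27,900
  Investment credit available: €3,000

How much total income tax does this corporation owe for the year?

Tentative minimum tax:
  Adjusted income: €182,100 + €12,600 + €25,400 + €27,900 = €248,000
  Exemption: €84,000 − 20% × (€248,000 − €226,000) = €84,000 − €4,400 = €79,600
  Base: €248,000 − €79,600 = €168,400
  €168,400 × 16% = €26,944

Regular income tax:
  €41,000 × 13% = €5,330
  €73,000 × 25% = €18,250
  €68,100 × 33% = €22,473
  → €46,053
  Less investment credit €3,000 → €43,053

€43,053 > €26,944, so the regular income tax governs.

€43,053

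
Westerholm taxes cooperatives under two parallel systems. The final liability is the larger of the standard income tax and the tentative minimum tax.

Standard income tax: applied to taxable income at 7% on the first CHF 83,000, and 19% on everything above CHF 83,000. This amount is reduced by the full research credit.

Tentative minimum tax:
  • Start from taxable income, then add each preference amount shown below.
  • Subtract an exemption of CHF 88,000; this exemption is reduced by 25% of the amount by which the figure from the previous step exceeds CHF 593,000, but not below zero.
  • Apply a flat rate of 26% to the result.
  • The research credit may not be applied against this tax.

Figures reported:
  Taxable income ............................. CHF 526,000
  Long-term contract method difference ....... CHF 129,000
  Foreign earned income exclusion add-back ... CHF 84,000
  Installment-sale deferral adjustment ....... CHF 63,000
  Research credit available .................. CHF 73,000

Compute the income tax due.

CHF 199,225

Tentative minimum tax:
  Adjusted income: CHF 526,000 + CHF 129,000 + CHF 84,000 + CHF 63,000 = CHF 802,000
  Exemption: CHF 88,000 − 25% × (CHF 802,000 − CHF 593,000) = CHF 88,000 − CHF 52,250 = CHF 35,750
  Base: CHF 802,000 − CHF 35,750 = CHF 766,250
  CHF 766,250 × 26% = CHF 199,225

Standard income tax:
  CHF 83,000 × 7% = CHF 5,810
  CHF 443,000 × 19% = CHF 84,170
  → CHF 89,980
  Less research credit CHF 73,000 → CHF 16,980

CHF 199,225 > CHF 16,980, so the tentative minimum tax is the binding amount.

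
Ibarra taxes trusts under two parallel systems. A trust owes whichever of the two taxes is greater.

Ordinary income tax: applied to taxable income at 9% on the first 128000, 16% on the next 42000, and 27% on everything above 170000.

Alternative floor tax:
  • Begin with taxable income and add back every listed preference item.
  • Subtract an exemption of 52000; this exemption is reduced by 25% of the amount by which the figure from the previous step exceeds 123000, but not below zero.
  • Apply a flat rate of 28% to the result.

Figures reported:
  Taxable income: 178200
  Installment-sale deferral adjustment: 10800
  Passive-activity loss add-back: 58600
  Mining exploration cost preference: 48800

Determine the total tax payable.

80570

Alternative floor tax:
  Adjusted income: 178200 + 10800 + 58600 + 48800 = 296400
  Exemption: 52000 − 25% × (296400 − 123000) = 52000 − 43350 = 8650
  Base: 296400 − 8650 = 287750
  287750 × 28% = 80570

Ordinary income tax:
  128000 × 9% = 11520
  42000 × 16% = 6720
  8200 × 27% = 2214
  → 20454

80570 > 20454, so the alternative floor tax is the binding amount.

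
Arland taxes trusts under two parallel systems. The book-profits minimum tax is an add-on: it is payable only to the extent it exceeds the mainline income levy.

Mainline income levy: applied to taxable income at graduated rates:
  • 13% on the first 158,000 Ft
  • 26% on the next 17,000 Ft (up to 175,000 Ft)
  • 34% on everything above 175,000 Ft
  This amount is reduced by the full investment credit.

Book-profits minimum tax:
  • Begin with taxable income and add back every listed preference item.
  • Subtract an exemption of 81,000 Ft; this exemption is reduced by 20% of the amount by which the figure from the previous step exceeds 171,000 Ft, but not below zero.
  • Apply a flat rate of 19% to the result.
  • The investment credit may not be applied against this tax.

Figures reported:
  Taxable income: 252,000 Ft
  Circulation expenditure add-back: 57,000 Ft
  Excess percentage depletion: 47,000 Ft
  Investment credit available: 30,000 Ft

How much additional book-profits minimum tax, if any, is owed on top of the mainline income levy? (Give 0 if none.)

Mainline income levy:
  158,000 Ft × 13% = 20,540 Ft
  17,000 Ft × 26% = 4,420 Ft
  77,000 Ft × 34% = 26,180 Ft
  → 51,140 Ft
  Less investment credit 30,000 Ft → 21,140 Ft

Book-profits minimum tax:
  Adjusted income: 252,000 Ft + 57,000 Ft + 47,000 Ft = 356,000 Ft
  Exemption: 81,000 Ft − 20% × (356,000 Ft − 171,000 Ft) = 81,000 Ft − 37,000 Ft = 44,000 Ft
  Base: 356,000 Ft − 44,000 Ft = 312,000 Ft
  312,000 Ft × 19% = 59,280 Ft

Excess of book-profits minimum tax over mainline income levy: 59,280 Ft − 21,140 Ft = 38,140 Ft.

38,140 Ft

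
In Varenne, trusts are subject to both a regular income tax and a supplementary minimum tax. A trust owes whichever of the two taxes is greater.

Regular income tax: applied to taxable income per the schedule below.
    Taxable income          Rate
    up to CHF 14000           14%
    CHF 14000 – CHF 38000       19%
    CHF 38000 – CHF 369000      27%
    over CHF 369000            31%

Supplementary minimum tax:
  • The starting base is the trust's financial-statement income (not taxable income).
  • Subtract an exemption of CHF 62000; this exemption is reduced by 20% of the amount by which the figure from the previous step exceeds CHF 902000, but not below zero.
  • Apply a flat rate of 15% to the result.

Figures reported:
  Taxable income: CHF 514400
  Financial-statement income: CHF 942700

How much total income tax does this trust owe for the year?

Supplementary minimum tax:
  Base (financial-statement income): CHF 942700
  Exemption: CHF 62000 − 20% × (CHF 942700 − CHF 902000) = CHF 62000 − CHF 8140 = CHF 53860
  Base: CHF 942700 − CHF 53860 = CHF 888840
  CHF 888840 × 15% = CHF 133326

Regular income tax:
  CHF 14000 × 14% = CHF 1960
  CHF 24000 × 19% = CHF 4560
  CHF 331000 × 27% = CHF 89370
  CHF 145400 × 31% = CHF 45074
  → CHF 140964

CHF 140964 > CHF 133326, so the regular income tax governs.

CHF 140964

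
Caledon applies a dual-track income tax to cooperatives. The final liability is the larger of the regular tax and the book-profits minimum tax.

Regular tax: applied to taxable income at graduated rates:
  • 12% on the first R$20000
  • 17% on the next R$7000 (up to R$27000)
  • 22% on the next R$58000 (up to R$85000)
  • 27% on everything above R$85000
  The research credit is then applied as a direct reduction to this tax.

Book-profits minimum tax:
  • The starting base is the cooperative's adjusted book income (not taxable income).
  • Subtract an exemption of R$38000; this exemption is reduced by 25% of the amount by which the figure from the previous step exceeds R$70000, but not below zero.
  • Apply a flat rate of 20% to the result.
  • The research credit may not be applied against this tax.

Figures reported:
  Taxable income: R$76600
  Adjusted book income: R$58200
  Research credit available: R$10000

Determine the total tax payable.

Regular tax:
  R$20000 × 12% = R$2400
  R$7000 × 17% = R$1190
  R$49600 × 22% = R$10912
  → R$14502
  Less research credit R$10000 → R$4502

Book-profits minimum tax:
  Base (adjusted book income): R$58200
  Exemption: R$58200 ≤ R$70000, so full R$38000 applies
  Base: R$58200 − R$38000 = R$20200
  R$20200 × 20% = R$4040

R$4502 > R$4040, so the regular tax governs.

R$4502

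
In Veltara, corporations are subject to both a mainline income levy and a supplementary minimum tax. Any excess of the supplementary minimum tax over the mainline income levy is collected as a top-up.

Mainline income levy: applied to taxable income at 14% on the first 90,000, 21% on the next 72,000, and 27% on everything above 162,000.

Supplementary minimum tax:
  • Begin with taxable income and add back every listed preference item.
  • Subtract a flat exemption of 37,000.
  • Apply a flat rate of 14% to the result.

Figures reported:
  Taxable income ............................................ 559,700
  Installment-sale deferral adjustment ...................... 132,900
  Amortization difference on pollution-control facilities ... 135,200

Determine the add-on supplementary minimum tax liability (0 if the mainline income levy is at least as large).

0

Mainline income levy:
  90,000 × 14% = 12,600
  72,000 × 21% = 15,120
  397,700 × 27% = 107,379
  → 135,099

Supplementary minimum tax:
  Adjusted income: 559,700 + 132,900 + 135,200 = 827,800
  Less exemption 37,000 → base 790,800
  790,800 × 14% = 110,712

110,712 ≤ 135,099, so no add-on is due.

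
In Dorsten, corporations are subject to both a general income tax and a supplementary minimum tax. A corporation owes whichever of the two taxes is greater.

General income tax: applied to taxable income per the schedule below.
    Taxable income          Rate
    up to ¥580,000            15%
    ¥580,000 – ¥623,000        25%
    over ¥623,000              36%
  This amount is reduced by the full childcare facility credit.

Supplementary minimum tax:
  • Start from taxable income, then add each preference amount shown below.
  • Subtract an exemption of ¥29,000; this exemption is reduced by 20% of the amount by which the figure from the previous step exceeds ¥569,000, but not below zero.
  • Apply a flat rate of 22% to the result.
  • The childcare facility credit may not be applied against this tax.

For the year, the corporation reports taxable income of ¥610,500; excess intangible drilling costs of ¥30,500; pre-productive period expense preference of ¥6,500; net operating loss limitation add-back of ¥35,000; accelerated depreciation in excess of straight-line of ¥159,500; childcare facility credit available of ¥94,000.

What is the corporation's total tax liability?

Supplementary minimum tax:
  Adjusted income: ¥610,500 + ¥30,500 + ¥6,500 + ¥35,000 + ¥159,500 = ¥842,000
  Exemption: 20% × (¥842,000 − ¥569,000) = ¥54,600 ≥ ¥29,000, so the exemption is fully phased out
  Base: ¥842,000 − ¥0 = ¥842,000
  ¥842,000 × 22% = ¥185,240

General income tax:
  ¥580,000 × 15% = ¥87,000
  ¥30,500 × 25% = ¥7,625
  → ¥94,625
  Less childcare facility credit ¥94,000 → ¥625

¥185,240 > ¥625, so the supplementary minimum tax is the binding amount.

¥185,240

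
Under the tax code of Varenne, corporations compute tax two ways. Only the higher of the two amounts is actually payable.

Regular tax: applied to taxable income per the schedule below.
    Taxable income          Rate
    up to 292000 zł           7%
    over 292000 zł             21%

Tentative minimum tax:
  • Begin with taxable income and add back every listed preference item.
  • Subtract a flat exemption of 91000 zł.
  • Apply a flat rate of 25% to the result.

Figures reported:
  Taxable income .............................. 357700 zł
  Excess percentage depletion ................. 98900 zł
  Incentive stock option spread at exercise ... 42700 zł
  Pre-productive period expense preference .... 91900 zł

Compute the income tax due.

Regular tax:
  292000 zł × 7% = 20440 zł
  65700 zł × 21% = 13797 zł
  → 34237 zł

Tentative minimum tax:
  Adjusted income: 357700 zł + 98900 zł + 42700 zł + 91900 zł = 591200 zł
  Less exemption 91000 zł → base 500200 zł
  500200 zł × 25% = 125050 zł

125050 zł > 34237 zł, so the tentative minimum tax is the binding amount.

125050 zł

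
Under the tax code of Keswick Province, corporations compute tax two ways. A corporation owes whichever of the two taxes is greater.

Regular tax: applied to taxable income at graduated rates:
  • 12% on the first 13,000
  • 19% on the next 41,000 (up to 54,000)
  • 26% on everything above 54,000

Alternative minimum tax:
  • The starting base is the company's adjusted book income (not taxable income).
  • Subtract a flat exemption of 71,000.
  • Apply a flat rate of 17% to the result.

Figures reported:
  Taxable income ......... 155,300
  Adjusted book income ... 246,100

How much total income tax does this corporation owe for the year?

Regular tax:
  13,000 × 12% = 1,560
  41,000 × 19% = 7,790
  101,300 × 26% = 26,338
  → 35,688

Alternative minimum tax:
  Base (adjusted book income): 246,100
  Less exemption 71,000 → base 175,100
  175,100 × 17% = 29,767

35,688 > 29,767, so the regular tax governs.

35,688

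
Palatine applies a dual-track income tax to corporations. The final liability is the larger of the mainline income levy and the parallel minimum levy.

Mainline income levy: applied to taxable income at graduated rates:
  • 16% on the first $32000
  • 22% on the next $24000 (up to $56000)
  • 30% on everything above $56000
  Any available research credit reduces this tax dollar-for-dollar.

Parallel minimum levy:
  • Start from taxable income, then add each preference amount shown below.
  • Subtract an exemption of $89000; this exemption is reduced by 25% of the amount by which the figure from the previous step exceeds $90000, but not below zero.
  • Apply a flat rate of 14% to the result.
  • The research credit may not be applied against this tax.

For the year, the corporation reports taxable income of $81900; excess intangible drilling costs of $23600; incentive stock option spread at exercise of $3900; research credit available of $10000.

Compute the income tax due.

$8170

Parallel minimum levy:
  Adjusted income: $81900 + $23600 + $3900 = $109400
  Exemption: $89000 − 25% × ($109400 − $90000) = $89000 − $4850 = $84150
  Base: $109400 − $84150 = $25250
  $25250 × 14% = $3535

Mainline income levy:
  $32000 × 16% = $5120
  $24000 × 22% = $5280
  $25900 × 30% = $7770
  → $18170
  Less research credit $10000 → $8170

$8170 > $3535, so the mainline income levy governs.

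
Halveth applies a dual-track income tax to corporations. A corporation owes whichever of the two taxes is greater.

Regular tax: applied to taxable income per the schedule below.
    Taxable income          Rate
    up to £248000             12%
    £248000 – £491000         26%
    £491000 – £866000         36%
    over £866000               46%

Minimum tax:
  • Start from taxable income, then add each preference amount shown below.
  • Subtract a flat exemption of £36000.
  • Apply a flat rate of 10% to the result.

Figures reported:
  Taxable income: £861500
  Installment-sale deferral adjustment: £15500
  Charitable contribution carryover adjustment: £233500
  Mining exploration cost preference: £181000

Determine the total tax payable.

£226320

Minimum tax:
  Adjusted income: £861500 + £15500 + £233500 + £181000 = £1291500
  Less exemption £36000 → base £1255500
  £1255500 × 10% = £125550

Regular tax:
  £248000 × 12% = £29760
  £243000 × 26% = £63180
  £370500 × 36% = £133380
  → £226320

£226320 > £125550, so the regular tax governs.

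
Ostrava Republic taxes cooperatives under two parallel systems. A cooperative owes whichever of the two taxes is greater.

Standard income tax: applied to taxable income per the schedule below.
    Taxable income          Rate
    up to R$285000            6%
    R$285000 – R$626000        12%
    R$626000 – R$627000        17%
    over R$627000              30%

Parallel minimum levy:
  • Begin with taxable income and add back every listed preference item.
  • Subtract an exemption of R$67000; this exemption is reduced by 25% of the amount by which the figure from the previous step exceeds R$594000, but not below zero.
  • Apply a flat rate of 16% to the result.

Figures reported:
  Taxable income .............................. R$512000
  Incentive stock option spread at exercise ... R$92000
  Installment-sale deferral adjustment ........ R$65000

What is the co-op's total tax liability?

R$99320

Standard income tax:
  R$285000 × 6% = R$17100
  R$227000 × 12% = R$27240
  → R$44340

Parallel minimum levy:
  Adjusted income: R$512000 + R$92000 + R$65000 = R$669000
  Exemption: R$67000 − 25% × (R$669000 − R$594000) = R$67000 − R$18750 = R$48250
  Base: R$669000 − R$48250 = R$620750
  R$620750 × 16% = R$99320

R$99320 > R$44340, so the parallel minimum levy is the binding amount.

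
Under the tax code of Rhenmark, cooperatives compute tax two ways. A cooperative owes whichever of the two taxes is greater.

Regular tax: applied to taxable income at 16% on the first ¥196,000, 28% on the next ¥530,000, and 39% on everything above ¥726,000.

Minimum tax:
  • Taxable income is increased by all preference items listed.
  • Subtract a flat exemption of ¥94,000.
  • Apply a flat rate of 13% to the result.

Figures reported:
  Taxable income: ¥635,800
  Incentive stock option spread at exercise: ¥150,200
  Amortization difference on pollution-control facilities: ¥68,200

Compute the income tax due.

Minimum tax:
  Adjusted income: ¥635,800 + ¥150,200 + ¥68,200 = ¥854,200
  Less exemption ¥94,000 → base ¥760,200
  ¥760,200 × 13% = ¥98,826

Regular tax:
  ¥196,000 × 16% = ¥31,360
  ¥439,800 × 28% = ¥123,144
  → ¥154,504

¥154,504 > ¥98,826, so the regular tax governs.

¥154,504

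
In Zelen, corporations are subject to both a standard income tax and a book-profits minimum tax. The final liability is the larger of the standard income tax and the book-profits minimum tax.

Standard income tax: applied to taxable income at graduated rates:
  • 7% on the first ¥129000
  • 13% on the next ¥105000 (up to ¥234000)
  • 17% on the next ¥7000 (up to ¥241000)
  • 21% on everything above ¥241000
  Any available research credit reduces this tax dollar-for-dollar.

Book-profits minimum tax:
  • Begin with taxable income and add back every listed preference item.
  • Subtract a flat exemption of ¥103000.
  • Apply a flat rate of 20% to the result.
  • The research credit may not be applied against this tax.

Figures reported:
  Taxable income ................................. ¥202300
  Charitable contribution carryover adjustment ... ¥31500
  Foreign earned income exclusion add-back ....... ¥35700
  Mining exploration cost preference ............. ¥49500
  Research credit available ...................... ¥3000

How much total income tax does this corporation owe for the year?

Standard income tax:
  ¥129000 × 7% = ¥9030
  ¥73300 × 13% = ¥9529
  → ¥18559
  Less research credit ¥3000 → ¥15559

Book-profits minimum tax:
  Adjusted income: ¥202300 + ¥31500 + ¥35700 + ¥49500 = ¥319000
  Less exemption ¥103000 → base ¥216000
  ¥216000 × 20% = ¥43200

¥43200 > ¥15559, so the book-profits minimum tax is the binding amount.

¥43200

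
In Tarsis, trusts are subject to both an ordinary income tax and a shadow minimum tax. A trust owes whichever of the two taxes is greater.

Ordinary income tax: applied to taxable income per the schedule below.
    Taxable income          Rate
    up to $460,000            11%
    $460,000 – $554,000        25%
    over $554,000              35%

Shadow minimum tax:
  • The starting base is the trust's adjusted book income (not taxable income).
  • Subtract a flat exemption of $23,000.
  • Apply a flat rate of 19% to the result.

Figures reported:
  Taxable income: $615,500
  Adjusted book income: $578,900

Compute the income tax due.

Shadow minimum tax:
  Base (adjusted book income): $578,900
  Less exemption $23,000 → base $555,900
  $555,900 × 19% = $105,621

Ordinary income tax:
  $460,000 × 11% = $50,600
  $94,000 × 25% = $23,500
  $61,500 × 35% = $21,525
  → $95,625

$105,621 > $95,625, so the shadow minimum tax is the binding amount.

$105,621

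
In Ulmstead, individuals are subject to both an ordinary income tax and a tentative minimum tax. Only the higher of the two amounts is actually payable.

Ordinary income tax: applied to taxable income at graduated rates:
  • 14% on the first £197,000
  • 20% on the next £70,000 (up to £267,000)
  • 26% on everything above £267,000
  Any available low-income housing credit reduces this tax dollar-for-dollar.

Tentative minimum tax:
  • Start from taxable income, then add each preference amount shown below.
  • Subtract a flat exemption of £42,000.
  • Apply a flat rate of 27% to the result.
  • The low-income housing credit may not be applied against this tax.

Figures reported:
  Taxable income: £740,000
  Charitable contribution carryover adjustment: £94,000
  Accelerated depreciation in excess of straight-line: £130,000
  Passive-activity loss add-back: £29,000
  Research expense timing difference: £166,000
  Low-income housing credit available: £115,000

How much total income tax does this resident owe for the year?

£301,590

Tentative minimum tax:
  Adjusted income: £740,000 + £94,000 + £130,000 + £29,000 + £166,000 = £1,159,000
  Less exemption £42,000 → base £1,117,000
  £1,117,000 × 27% = £301,590

Ordinary income tax:
  £197,000 × 14% = £27,580
  £70,000 × 20% = £14,000
  £473,000 × 26% = £122,980
  → £164,560
  Less low-income housing credit £115,000 → £49,560

£301,590 > £49,560, so the tentative minimum tax is the binding amount.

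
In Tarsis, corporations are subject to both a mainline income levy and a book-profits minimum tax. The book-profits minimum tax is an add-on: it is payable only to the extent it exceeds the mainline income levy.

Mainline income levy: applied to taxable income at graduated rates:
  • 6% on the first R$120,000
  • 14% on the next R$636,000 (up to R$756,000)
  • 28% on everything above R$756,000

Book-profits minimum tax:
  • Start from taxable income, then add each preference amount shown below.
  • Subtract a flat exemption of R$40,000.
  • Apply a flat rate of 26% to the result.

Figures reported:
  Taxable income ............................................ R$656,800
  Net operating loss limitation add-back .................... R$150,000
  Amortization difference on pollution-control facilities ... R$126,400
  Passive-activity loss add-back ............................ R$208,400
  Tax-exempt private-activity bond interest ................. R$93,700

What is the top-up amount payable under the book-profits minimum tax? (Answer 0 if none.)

R$228,426

Mainline income levy:
  R$120,000 × 6% = R$7,200
  R$536,800 × 14% = R$75,152
  → R$82,352

Book-profits minimum tax:
  Adjusted income: R$656,800 + R$150,000 + R$126,400 + R$208,400 + R$93,700 = R$1,235,300
  Less exemption R$40,000 → base R$1,195,300
  R$1,195,300 × 26% = R$310,778

Excess of book-profits minimum tax over mainline income levy: R$310,778 − R$82,352 = R$228,426.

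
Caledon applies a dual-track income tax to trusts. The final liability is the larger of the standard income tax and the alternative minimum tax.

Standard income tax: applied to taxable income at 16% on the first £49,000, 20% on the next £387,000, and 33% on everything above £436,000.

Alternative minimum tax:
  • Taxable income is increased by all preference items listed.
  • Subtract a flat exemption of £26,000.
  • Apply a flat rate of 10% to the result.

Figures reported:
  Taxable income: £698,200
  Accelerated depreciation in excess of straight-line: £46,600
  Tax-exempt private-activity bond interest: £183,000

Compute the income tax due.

Alternative minimum tax:
  Adjusted income: £698,200 + £46,600 + £183,000 = £927,800
  Less exemption £26,000 → base £901,800
  £901,800 × 10% = £90,180

Standard income tax:
  £49,000 × 16% = £7,840
  £387,000 × 20% = £77,400
  £262,200 × 33% = £86,526
  → £171,766

£171,766 > £90,180, so the standard income tax governs.

£171,766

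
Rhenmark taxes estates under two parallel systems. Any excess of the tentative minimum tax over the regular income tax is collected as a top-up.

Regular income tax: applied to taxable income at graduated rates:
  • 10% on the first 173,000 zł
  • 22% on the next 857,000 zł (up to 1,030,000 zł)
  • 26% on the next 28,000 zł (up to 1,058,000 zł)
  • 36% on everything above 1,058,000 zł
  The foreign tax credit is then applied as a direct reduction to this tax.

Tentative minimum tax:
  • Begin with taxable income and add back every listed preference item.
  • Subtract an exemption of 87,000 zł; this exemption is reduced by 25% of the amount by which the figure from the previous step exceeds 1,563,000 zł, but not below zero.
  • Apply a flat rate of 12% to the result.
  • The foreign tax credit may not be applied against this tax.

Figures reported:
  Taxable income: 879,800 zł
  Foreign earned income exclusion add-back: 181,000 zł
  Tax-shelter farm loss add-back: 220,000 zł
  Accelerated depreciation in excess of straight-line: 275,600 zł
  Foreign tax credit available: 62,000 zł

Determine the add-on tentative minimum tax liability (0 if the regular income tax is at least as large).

Tentative minimum tax:
  Adjusted income: 879,800 zł + 181,000 zł + 220,000 zł + 275,600 zł = 1,556,400 zł
  Exemption: 1,556,400 zł ≤ 1,563,000 zł, so full 87,000 zł applies
  Base: 1,556,400 zł − 87,000 zł = 1,469,400 zł
  1,469,400 zł × 12% = 176,328 zł

Regular income tax:
  173,000 zł × 10% = 17,300 zł
  706,800 zł × 22% = 155,496 zł
  → 172,796 zł
  Less foreign tax credit 62,000 zł → 110,796 zł

Excess of tentative minimum tax over regular income tax: 176,328 zł − 110,796 zł = 65,532 zł.

65,532 zł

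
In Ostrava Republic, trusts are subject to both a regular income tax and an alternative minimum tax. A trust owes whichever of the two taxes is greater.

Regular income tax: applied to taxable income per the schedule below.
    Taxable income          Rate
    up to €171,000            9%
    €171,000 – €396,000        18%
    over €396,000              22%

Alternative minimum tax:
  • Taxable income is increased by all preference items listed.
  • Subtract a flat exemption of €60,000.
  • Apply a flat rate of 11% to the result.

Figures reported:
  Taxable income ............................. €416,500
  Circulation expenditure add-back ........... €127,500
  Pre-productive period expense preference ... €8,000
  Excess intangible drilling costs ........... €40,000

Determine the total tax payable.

Regular income tax:
  €171,000 × 9% = €15,390
  €225,000 × 18% = €40,500
  €20,500 × 22% = €4,510
  → €60,400

Alternative minimum tax:
  Adjusted income: €416,500 + €127,500 + €8,000 + €40,000 = €592,000
  Less exemption €60,000 → base €532,000
  €532,000 × 11% = €58,520

€60,400 > €58,520, so the regular income tax governs.

€60,400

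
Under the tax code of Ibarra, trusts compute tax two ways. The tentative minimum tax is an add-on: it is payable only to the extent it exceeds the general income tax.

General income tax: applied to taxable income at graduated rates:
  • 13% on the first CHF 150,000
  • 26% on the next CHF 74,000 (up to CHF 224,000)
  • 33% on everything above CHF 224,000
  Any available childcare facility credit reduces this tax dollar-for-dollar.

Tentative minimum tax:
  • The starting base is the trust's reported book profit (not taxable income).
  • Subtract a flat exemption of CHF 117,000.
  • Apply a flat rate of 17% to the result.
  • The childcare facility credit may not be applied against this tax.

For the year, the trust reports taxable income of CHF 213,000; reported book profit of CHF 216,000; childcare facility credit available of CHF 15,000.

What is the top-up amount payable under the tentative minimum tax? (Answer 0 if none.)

CHF 0

Tentative minimum tax:
  Base (reported book profit): CHF 216,000
  Less exemption CHF 117,000 → base CHF 99,000
  CHF 99,000 × 17% = CHF 16,830

General income tax:
  CHF 150,000 × 13% = CHF 19,500
  CHF 63,000 × 26% = CHF 16,380
  → CHF 35,880
  Less childcare facility credit CHF 15,000 → CHF 20,880

CHF 16,830 ≤ CHF 20,880, so no add-on is due.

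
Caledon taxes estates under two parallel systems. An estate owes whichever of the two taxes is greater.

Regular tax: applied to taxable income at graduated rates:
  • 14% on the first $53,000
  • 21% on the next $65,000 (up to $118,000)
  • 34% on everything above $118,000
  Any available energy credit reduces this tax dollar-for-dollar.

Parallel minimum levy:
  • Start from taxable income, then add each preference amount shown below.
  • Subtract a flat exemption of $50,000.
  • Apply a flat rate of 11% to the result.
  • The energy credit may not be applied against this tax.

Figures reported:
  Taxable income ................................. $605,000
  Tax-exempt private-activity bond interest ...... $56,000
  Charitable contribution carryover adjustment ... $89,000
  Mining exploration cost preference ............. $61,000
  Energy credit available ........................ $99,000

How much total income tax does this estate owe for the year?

Parallel minimum levy:
  Adjusted income: $605,000 + $56,000 + $89,000 + $61,000 = $811,000
  Less exemption $50,000 → base $761,000
  $761,000 × 11% = $83,710

Regular tax:
  $53,000 × 14% = $7,420
  $65,000 × 21% = $13,650
  $487,000 × 34% = $165,580
  → $186,650
  Less energy credit $99,000 → $87,650

$87,650 > $83,710, so the regular tax governs.

$87,650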